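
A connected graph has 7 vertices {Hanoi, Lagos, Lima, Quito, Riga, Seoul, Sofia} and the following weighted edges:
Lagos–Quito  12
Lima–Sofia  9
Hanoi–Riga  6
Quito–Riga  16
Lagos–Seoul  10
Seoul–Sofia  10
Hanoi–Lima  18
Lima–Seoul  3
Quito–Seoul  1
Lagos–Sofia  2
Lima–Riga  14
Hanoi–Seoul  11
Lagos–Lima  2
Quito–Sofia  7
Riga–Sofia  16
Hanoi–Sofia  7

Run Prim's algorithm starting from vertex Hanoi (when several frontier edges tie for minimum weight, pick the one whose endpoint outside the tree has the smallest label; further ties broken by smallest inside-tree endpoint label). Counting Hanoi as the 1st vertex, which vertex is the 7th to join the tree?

Quito

Grow the tree from Hanoi using Prim:
Step 1: cheapest edge leaving the tree is Hanoi–Riga (6); add Riga.
Step 2: cheapest edge leaving the tree is Hanoi–Sofia (7); add Sofia.
Step 3: cheapest edge leaving the tree is Lagos–Sofia (2); add Lagos.
Step 4: cheapest edge leaving the tree is Lagos–Lima (2); add Lima.
Step 5: cheapest edge leaving the tree is Lima–Seoul (3); add Seoul.
Step 6: cheapest edge leaving the tree is Quito–Seoul (1); add Quito.
Vertex order: Hanoi, Riga, Sofia, Lagos, Lima, Seoul, Quito. The 7th vertex is Quito.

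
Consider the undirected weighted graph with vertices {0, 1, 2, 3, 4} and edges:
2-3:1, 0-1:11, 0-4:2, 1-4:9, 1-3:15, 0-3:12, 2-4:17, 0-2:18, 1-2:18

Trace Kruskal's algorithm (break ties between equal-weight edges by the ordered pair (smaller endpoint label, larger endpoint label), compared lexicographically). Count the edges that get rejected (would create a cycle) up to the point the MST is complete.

Sort edges by weight, then run Kruskal:
2-3 (1): add — endpoints in different components.
0-4 (2): add — endpoints in different components.
1-4 (9): add — endpoints in different components.
0-1 (11): skip — 0 and 1 already connected.
0-3 (12): add — endpoints in different components.
Edges rejected before the tree was complete: 1.

1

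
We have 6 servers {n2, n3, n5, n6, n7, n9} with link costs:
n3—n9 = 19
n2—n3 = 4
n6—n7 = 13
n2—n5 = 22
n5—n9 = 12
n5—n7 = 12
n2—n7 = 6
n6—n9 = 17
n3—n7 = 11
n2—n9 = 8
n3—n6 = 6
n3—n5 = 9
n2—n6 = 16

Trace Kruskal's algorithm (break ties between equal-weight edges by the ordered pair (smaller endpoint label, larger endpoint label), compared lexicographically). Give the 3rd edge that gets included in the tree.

Kruskal: consider edges lightest-first.
n2—n3 (4): add — endpoints in different components.
n2—n7 (6): add — endpoints in different components.
n3—n6 (6): add — endpoints in different components.
n2—n9 (8): add — endpoints in different components.
n3—n5 (9): add — endpoints in different components.
The 3rd edge added is n3—n6.

n3-n6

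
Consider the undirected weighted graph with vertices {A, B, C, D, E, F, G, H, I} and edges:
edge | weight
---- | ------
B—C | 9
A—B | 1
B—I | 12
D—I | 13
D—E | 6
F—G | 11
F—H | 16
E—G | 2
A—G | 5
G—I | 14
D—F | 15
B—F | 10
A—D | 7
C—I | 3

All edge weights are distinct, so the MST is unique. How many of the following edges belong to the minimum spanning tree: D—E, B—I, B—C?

2

Kruskal's algorithm — process edges by increasing weight (ties by edge label):
A—B (1): add — endpoints in different components.
E—G (2): add — endpoints in different components.
C—I (3): add — endpoints in different components.
A—G (5): add — endpoints in different components.
D—E (6): add — endpoints in different components.
A—D (7): skip — A and D already connected.
B—C (9): add — endpoints in different components.
B—F (10): add — endpoints in different components.
F—G (11): skip — F and G already connected.
B—I (12): skip — B and I already connected.
D—I (13): skip — D and I already connected.
G—I (14): skip — G and I already connected.
D—F (15): skip — D and F already connected.
F—H (16): add — endpoints in different components.
MST edge set: {A—B, E—G, C—I, A—G, D—E, B—C, B—F, F—H}.
Of the listed edges, {D—E, B—C} are in the MST → 2.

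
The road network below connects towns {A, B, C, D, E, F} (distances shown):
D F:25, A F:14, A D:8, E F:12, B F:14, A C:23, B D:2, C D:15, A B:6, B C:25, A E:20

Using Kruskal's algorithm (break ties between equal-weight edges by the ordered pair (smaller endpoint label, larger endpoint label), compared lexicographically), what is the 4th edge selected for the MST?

A-F

Kruskal: consider edges lightest-first.
B D (2): add — endpoints in different components.
A B (6): add — endpoints in different components.
A D (8): skip — A and D already connected.
E F (12): add — endpoints in different components.
A F (14): add — endpoints in different components.
B F (14): skip — B and F already connected.
C D (15): add — endpoints in different components.
The 4th edge added is A F.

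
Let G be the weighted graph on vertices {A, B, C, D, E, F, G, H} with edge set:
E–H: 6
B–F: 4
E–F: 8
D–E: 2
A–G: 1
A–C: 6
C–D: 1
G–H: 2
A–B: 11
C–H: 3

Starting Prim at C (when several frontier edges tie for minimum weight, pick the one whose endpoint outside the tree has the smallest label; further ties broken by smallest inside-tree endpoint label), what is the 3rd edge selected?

Grow the tree from C using Prim:
Step 1: frontier [C–D 1, C–H 3, A–C 6] → take C–D (1); add D.
Step 2: frontier [C–H 3, A–C 6, D–E 2] → take D–E (2); add E.
Step 3: frontier [C–H 3, A–C 6, E–H 6, E–F 8] → take C–H (3); add H.
Step 4: frontier [A–C 6, E–F 8, G–H 2] → take G–H (2); add G.
Step 5: frontier [A–C 6, E–F 8, A–G 1] → take A–G (1); add A.
Step 6: frontier [A–B 11, E–F 8] → take E–F (8); add F.
Step 7: frontier [A–B 11, B–F 4] → take B–F (4); add B.
The 3rd edge added is C–H.

C-H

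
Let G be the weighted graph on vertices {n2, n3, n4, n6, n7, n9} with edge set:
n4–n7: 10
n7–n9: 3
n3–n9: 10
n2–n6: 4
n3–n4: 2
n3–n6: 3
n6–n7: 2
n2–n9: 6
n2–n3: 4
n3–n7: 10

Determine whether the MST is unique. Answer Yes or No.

Kruskal's algorithm — process edges by increasing weight (ties by edge label):
n3–n4 (2): add. Components now {n9} {n3,n4} {n2} {n6} {n7}
n6–n7 (2): add. Components now {n9} {n3,n4} {n2} {n6,n7}
n3–n6 (3): add. Components now {n9} {n3,n4,n6,n7} {n2}
n7–n9 (3): add. Components now {n3,n4,n6,n7,n9} {n2}
n2–n3 (4): add. Components now {n2,n3,n4,n6,n7,n9}
Non-tree edge n2–n6 has weight 4, equal to the heaviest edge on its tree cycle — swapping gives another MST of the same weight. Not unique.

No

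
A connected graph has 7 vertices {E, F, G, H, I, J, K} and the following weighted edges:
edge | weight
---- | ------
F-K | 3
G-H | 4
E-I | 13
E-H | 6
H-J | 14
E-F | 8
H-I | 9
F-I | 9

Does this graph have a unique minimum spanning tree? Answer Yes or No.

Sort edges by weight, then run Kruskal:
F-K (3): add — endpoints in different components.
G-H (4): add — endpoints in different components.
E-H (6): add — endpoints in different components.
E-F (8): add — endpoints in different components.
F-I (9): add — endpoints in different components.
H-I (9): skip — H and I already connected.
E-I (13): skip — E and I already connected.
H-J (14): add — endpoints in different components.
Non-tree edge H-I has weight 9, equal to the heaviest edge on its tree cycle — swapping gives another MST of the same weight. Not unique.

No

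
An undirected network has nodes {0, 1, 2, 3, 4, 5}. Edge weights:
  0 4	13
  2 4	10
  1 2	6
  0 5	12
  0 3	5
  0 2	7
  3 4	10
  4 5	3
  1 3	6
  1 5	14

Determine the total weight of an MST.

Grow the tree from 5 using Prim:
Step 1: frontier [4 5 3, 0 5 12, 1 5 14] → take 4 5 (3); add 4.
Step 2: frontier [2 4 10, 3 4 10, 0 4 13, 0 5 12, 1 5 14] → take 2 4 (10); add 2.
Step 3: frontier [1 2 6, 0 2 7, 3 4 10, 0 4 13, 0 5 12, 1 5 14] → take 1 2 (6); add 1.
Step 4: frontier [1 3 6, 0 2 7, 3 4 10, 0 4 13, 0 5 12] → take 1 3 (6); add 3.
Step 5: frontier [0 2 7, 0 3 5, 0 4 13, 0 5 12] → take 0 3 (5); add 0.
MST edges: 4 5, 2 4, 1 2, 1 3, 0 3; total weight 3+10+6+6+5 = 30.

30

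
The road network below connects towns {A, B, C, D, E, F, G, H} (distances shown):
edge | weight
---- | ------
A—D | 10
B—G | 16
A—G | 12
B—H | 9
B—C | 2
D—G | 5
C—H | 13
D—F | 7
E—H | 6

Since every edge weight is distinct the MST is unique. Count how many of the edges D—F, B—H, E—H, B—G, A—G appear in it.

Sort edges by weight, then run Kruskal:
B—C (2): add — endpoints in different components.
D—G (5): add — endpoints in different components.
E—H (6): add — endpoints in different components.
D—F (7): add — endpoints in different components.
B—H (9): add — endpoints in different components.
A—D (10): add — endpoints in different components.
A—G (12): skip — A and G already connected.
C—H (13): skip — C and H already connected.
B—G (16): add — endpoints in different components.
MST edge set: {B—C, D—G, E—H, D—F, B—H, A—D, B—G}.
Of the listed edges, {D—F, B—H, E—H, B—G} are in the MST → 4.

4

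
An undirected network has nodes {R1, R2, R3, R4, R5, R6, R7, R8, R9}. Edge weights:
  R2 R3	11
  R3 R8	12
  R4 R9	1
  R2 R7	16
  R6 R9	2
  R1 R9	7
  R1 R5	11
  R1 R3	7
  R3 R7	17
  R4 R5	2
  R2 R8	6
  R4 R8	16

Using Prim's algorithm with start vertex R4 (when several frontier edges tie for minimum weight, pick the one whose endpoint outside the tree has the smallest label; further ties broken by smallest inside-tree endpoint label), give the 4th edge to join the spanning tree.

Grow the tree from R4 using Prim:
Step 1: frontier [R4 R9 1, R4 R5 2, R4 R8 16] → take R4 R9 (1); add R9.
Step 2: frontier [R4 R5 2, R4 R8 16, R6 R9 2, R1 R9 7] → take R4 R5 (2); add R5.
Step 3: frontier [R4 R8 16, R1 R5 11, R6 R9 2, R1 R9 7] → take R6 R9 (2); add R6.
Step 4: frontier [R4 R8 16, R1 R5 11, R1 R9 7] → take R1 R9 (7); add R1.
Step 5: frontier [R1 R3 7, R4 R8 16] → take R1 R3 (7); add R3.
Step 6: frontier [R2 R3 11, R3 R8 12, R3 R7 17, R4 R8 16] → take R2 R3 (11); add R2.
Step 7: frontier [R2 R8 6, R2 R7 16, R3 R8 12, R3 R7 17, R4 R8 16] → take R2 R8 (6); add R8.
Step 8: frontier [R2 R7 16, R3 R7 17] → take R2 R7 (16); add R7.
The 4th edge added is R1 R9.

R1-R9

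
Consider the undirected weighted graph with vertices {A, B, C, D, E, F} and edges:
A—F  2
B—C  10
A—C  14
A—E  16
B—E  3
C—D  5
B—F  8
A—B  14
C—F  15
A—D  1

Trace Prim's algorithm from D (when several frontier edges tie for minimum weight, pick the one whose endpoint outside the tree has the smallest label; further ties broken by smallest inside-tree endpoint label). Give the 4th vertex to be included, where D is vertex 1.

Grow the tree from D using Prim:
Step 1: cheapest edge leaving the tree is A—D (1); add A.
Step 2: cheapest edge leaving the tree is A—F (2); add F.
Step 3: cheapest edge leaving the tree is C—D (5); add C.
Step 4: cheapest edge leaving the tree is B—F (8); add B.
Step 5: cheapest edge leaving the tree is B—E (3); add E.
Vertex order: D, A, F, C, B, E. The 4th vertex is C.

C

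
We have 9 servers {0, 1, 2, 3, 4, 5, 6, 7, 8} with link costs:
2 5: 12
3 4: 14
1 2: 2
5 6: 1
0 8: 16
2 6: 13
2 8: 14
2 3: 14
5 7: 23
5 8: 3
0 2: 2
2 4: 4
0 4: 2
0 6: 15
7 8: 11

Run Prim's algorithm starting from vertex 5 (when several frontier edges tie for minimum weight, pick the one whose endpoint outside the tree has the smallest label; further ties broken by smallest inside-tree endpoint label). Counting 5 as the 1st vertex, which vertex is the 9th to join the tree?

3

Prim, starting at 5.
Step 1: cheapest edge leaving the tree is 5 6 (1); add 6.
Step 2: cheapest edge leaving the tree is 5 8 (3); add 8.
Step 3: cheapest edge leaving the tree is 7 8 (11); add 7.
Step 4: cheapest edge leaving the tree is 2 5 (12); add 2.
Step 5: cheapest edge leaving the tree is 0 2 (2); add 0.
Step 6: cheapest edge leaving the tree is 1 2 (2); add 1.
Step 7: cheapest edge leaving the tree is 0 4 (2); add 4.
Step 8: cheapest edge leaving the tree is 2 3 (14); add 3.
Vertex order: 5, 6, 8, 7, 2, 0, 1, 4, 3. The 9th vertex is 3.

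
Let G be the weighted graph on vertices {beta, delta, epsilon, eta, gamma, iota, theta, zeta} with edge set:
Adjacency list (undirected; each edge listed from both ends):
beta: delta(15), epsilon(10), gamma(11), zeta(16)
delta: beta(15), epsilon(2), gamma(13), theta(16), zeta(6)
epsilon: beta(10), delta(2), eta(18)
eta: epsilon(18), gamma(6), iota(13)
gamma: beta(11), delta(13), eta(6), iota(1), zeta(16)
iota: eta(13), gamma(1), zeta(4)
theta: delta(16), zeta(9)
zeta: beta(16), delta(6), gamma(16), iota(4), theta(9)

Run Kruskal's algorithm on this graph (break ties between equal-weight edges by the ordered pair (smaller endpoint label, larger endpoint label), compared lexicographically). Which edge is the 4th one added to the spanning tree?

Kruskal's algorithm — process edges by increasing weight (ties by edge label):
gamma-iota (1): add — endpoints in different components.
delta-epsilon (2): add — endpoints in different components.
iota-zeta (4): add — endpoints in different components.
delta-zeta (6): add — endpoints in different components.
eta-gamma (6): add — endpoints in different components.
theta-zeta (9): add — endpoints in different components.
beta-epsilon (10): add — endpoints in different components.
The 4th edge added is delta-zeta.

delta-zeta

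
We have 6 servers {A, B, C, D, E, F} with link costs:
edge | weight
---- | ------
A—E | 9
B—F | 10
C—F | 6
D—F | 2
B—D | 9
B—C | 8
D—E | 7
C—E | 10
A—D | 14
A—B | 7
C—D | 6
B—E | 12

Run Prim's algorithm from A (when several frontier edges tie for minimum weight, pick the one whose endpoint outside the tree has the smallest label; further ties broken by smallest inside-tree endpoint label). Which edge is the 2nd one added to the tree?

Prim's algorithm from A:
Step 1: frontier [A—B 7, A—E 9, A—D 14] → take A—B (7); add B.
Step 2: frontier [A—E 9, A—D 14, B—C 8, B—D 9, B—F 10, B—E 12] → take B—C (8); add C.
Step 3: frontier [A—E 9, A—D 14, B—D 9, B—F 10, B—E 12, C—D 6, C—F 6, C—E 10] → take C—D (6); add D.
Step 4: frontier [A—E 9, B—F 10, B—E 12, C—F 6, C—E 10, D—F 2, D—E 7] → take D—F (2); add F.
Step 5: frontier [A—E 9, B—E 12, C—E 10, D—E 7] → take D—E (7); add E.
The 2nd edge added is B—C.

B-C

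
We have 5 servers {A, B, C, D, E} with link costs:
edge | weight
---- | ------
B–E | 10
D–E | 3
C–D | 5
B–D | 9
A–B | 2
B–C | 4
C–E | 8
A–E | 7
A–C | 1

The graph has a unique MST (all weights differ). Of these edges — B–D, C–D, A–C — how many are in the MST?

Sort edges by weight, then run Kruskal:
A–C (1): add. Components now {A,C} {B} {D} {E}
A–B (2): add. Components now {A,B,C} {D} {E}
D–E (3): add. Components now {A,B,C} {D,E}
B–C (4): skip — B and C already connected.
C–D (5): add. Components now {A,B,C,D,E}
MST edge set: {A–C, A–B, D–E, C–D}.
Of the listed edges, {C–D, A–C} are in the MST → 2.

2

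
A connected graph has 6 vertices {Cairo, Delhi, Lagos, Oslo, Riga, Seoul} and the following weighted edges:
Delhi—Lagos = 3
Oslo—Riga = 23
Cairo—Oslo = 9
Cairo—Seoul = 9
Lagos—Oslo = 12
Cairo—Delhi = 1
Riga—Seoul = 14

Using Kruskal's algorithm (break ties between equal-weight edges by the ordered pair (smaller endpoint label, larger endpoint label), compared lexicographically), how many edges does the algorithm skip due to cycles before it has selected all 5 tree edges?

Kruskal: consider edges lightest-first.
Cairo—Delhi (1): add. Components now {Riga} {Cairo,Delhi} {Lagos} {Oslo} {Seoul}
Delhi—Lagos (3): add. Components now {Riga} {Cairo,Delhi,Lagos} {Oslo} {Seoul}
Cairo—Oslo (9): add. Components now {Riga} {Cairo,Delhi,Lagos,Oslo} {Seoul}
Cairo—Seoul (9): add. Components now {Riga} {Cairo,Delhi,Lagos,Oslo,Seoul}
Lagos—Oslo (12): skip — Lagos and Oslo already connected.
Riga—Seoul (14): add. Components now {Cairo,Delhi,Lagos,Oslo,Riga,Seoul}
Edges rejected before the tree was complete: 1.

1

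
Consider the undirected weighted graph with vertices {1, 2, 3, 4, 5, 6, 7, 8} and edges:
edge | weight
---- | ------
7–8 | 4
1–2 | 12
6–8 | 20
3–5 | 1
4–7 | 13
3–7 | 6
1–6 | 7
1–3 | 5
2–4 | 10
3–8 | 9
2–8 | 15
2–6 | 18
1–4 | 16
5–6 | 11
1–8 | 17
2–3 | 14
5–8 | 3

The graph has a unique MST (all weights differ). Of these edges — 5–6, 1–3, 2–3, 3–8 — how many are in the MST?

1

Kruskal: consider edges lightest-first.
3–5 (1): add — endpoints in different components.
5–8 (3): add — endpoints in different components.
7–8 (4): add — endpoints in different components.
1–3 (5): add — endpoints in different components.
3–7 (6): skip — 3 and 7 already connected.
1–6 (7): add — endpoints in different components.
3–8 (9): skip — 3 and 8 already connected.
2–4 (10): add — endpoints in different components.
5–6 (11): skip — 5 and 6 already connected.
1–2 (12): add — endpoints in different components.
MST edge set: {3–5, 5–8, 7–8, 1–3, 1–6, 2–4, 1–2}.
Of the listed edges, {1–3} are in the MST → 1.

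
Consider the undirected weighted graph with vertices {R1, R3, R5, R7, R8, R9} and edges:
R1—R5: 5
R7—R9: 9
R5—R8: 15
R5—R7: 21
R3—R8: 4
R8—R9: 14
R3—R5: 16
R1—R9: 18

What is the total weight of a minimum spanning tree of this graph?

47

Prim, starting at R7.
Step 1: cheapest edge leaving the tree is R7—R9 (9); add R9.
Step 2: cheapest edge leaving the tree is R8—R9 (14); add R8.
Step 3: cheapest edge leaving the tree is R3—R8 (4); add R3.
Step 4: cheapest edge leaving the tree is R5—R8 (15); add R5.
Step 5: cheapest edge leaving the tree is R1—R5 (5); add R1.
MST edges: R7—R9, R8—R9, R3—R8, R5—R8, R1—R5; total weight 9+14+4+15+5 = 47.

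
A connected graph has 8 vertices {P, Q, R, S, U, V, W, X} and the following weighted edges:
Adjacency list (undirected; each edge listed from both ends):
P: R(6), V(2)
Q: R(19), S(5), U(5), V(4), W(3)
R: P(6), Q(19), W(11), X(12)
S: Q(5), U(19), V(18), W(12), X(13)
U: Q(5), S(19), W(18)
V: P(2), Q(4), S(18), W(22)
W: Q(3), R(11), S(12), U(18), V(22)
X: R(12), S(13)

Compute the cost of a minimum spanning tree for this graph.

37

Kruskal: consider edges lightest-first.
P V (2): add — endpoints in different components.
Q W (3): add — endpoints in different components.
Q V (4): add — endpoints in different components.
Q S (5): add — endpoints in different components.
Q U (5): add — endpoints in different components.
P R (6): add — endpoints in different components.
R W (11): skip — W and R already connected.
R X (12): add — endpoints in different components.
MST edges: P V, Q W, Q V, Q S, Q U, P R, R X; total weight 2+3+4+5+5+6+12 = 37.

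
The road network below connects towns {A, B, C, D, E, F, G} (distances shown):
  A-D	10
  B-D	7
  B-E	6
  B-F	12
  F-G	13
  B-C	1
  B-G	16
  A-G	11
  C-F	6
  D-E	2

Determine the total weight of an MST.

36

Kruskal's algorithm — process edges by increasing weight (ties by edge label):
B-C (1): add — endpoints in different components.
D-E (2): add — endpoints in different components.
B-E (6): add — endpoints in different components.
C-F (6): add — endpoints in different components.
B-D (7): skip — B and D already connected.
A-D (10): add — endpoints in different components.
A-G (11): add — endpoints in different components.
MST edges: B-C, D-E, B-E, C-F, A-D, A-G; total weight 1+2+6+6+10+11 = 36.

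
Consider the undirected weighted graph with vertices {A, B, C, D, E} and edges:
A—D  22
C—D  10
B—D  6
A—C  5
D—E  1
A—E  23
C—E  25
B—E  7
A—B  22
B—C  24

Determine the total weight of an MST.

Kruskal's algorithm — process edges by increasing weight (ties by edge label):
D—E (1): add. Components now {A} {B} {C} {D,E}
A—C (5): add. Components now {A,C} {B} {D,E}
B—D (6): add. Components now {A,C} {B,D,E}
B—E (7): skip — B and E already connected.
C—D (10): add. Components now {A,B,C,D,E}
MST edges: D—E, A—C, B—D, C—D; total weight 1+5+6+10 = 22.

22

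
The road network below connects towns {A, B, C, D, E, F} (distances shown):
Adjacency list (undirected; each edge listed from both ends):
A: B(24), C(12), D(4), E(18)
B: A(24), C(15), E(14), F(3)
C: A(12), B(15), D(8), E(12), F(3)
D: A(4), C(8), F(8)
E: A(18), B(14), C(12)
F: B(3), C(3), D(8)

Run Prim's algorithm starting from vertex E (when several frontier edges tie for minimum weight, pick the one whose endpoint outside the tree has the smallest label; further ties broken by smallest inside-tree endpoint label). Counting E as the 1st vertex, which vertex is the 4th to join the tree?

B

Prim, starting at E.
Step 1: frontier [C E 12, B E 14, A E 18] → take C E (12); add C.
Step 2: frontier [C F 3, C D 8, A C 12, B C 15, B E 14, A E 18] → take C F (3); add F.
Step 3: frontier [C D 8, A C 12, B C 15, B E 14, A E 18, B F 3, D F 8] → take B F (3); add B.
Step 4: frontier [A B 24, C D 8, A C 12, A E 18, D F 8] → take C D (8); add D.
Step 5: frontier [A B 24, A C 12, A D 4, A E 18] → take A D (4); add A.
Vertex order: E, C, F, B, D, A. The 4th vertex is B.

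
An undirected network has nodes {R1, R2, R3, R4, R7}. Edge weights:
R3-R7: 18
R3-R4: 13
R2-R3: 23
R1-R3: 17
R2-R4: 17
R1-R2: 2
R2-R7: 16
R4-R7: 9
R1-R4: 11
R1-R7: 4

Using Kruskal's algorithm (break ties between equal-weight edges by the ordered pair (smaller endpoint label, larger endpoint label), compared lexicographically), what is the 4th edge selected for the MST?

R3-R4

Kruskal: consider edges lightest-first.
R1-R2 (2): add — endpoints in different components.
R1-R7 (4): add — endpoints in different components.
R4-R7 (9): add — endpoints in different components.
R1-R4 (11): skip — R1 and R4 already connected.
R3-R4 (13): add — endpoints in different components.
The 4th edge added is R3-R4.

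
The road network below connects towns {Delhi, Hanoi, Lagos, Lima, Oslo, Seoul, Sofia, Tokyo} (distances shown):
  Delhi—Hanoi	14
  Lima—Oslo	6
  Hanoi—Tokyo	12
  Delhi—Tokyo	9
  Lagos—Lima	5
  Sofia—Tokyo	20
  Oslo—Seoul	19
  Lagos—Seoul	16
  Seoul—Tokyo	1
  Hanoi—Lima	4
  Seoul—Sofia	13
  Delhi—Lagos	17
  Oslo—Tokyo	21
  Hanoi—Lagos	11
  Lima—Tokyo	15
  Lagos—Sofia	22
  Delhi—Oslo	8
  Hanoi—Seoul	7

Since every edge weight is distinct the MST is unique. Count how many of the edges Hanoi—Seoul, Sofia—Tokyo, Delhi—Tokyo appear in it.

Kruskal's algorithm — process edges by increasing weight (ties by edge label):
Seoul—Tokyo (1): add — endpoints in different components.
Hanoi—Lima (4): add — endpoints in different components.
Lagos—Lima (5): add — endpoints in different components.
Lima—Oslo (6): add — endpoints in different components.
Hanoi—Seoul (7): add — endpoints in different components.
Delhi—Oslo (8): add — endpoints in different components.
Delhi—Tokyo (9): skip — Tokyo and Delhi already connected.
Hanoi—Lagos (11): skip — Lagos and Hanoi already connected.
Hanoi—Tokyo (12): skip — Tokyo and Hanoi already connected.
Seoul—Sofia (13): add — endpoints in different components.
MST edge set: {Seoul—Tokyo, Hanoi—Lima, Lagos—Lima, Lima—Oslo, Hanoi—Seoul, Delhi—Oslo, Seoul—Sofia}.
Of the listed edges, {Hanoi—Seoul} are in the MST → 1.

1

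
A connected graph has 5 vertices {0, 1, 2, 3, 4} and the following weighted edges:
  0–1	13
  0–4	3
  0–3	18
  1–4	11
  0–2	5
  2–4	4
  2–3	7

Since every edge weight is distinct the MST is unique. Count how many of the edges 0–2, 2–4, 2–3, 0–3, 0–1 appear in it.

2

Kruskal: consider edges lightest-first.
0–4 (3): add — endpoints in different components.
2–4 (4): add — endpoints in different components.
0–2 (5): skip — 0 and 2 already connected.
2–3 (7): add — endpoints in different components.
1–4 (11): add — endpoints in different components.
MST edge set: {0–4, 2–4, 2–3, 1–4}.
Of the listed edges, {2–4, 2–3} are in the MST → 2.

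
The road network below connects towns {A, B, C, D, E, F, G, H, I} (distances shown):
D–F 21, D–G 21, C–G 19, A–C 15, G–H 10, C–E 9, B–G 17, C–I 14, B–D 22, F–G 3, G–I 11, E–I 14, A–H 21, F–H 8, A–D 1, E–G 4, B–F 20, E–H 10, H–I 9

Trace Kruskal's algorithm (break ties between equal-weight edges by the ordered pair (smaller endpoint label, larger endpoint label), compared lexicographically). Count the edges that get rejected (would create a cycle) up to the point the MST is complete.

5

Kruskal's algorithm — process edges by increasing weight (ties by edge label):
A–D (1): add — endpoints in different components.
F–G (3): add — endpoints in different components.
E–G (4): add — endpoints in different components.
F–H (8): add — endpoints in different components.
C–E (9): add — endpoints in different components.
H–I (9): add — endpoints in different components.
E–H (10): skip — E and H already connected.
G–H (10): skip — G and H already connected.
G–I (11): skip — G and I already connected.
C–I (14): skip — C and I already connected.
E–I (14): skip — E and I already connected.
A–C (15): add — endpoints in different components.
B–G (17): add — endpoints in different components.
Edges rejected before the tree was complete: 5.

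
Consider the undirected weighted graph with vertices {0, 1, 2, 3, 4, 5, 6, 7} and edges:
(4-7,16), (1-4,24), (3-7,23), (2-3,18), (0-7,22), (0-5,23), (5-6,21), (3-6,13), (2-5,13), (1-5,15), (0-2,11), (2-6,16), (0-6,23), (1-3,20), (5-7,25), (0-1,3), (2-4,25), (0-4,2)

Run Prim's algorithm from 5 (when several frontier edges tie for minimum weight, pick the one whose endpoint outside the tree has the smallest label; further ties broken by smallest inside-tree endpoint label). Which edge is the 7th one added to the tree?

Prim, starting at 5.
Step 1: cheapest edge leaving the tree is 2-5 (13); add 2.
Step 2: cheapest edge leaving the tree is 0-2 (11); add 0.
Step 3: cheapest edge leaving the tree is 0-4 (2); add 4.
Step 4: cheapest edge leaving the tree is 0-1 (3); add 1.
Step 5: cheapest edge leaving the tree is 2-6 (16); add 6.
Step 6: cheapest edge leaving the tree is 3-6 (13); add 3.
Step 7: cheapest edge leaving the tree is 4-7 (16); add 7.
The 7th edge added is 4-7.

4-7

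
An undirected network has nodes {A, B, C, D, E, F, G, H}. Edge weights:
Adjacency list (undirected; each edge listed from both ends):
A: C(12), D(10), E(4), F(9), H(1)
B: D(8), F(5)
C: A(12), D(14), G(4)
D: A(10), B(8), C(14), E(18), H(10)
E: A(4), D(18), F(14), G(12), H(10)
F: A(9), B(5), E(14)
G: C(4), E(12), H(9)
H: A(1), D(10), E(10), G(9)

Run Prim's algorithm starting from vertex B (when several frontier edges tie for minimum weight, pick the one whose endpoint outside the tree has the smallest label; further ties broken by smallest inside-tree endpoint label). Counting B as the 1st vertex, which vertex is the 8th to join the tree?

C

Grow the tree from B using Prim:
Step 1: cheapest edge leaving the tree is B–F (5); add F.
Step 2: cheapest edge leaving the tree is B–D (8); add D.
Step 3: cheapest edge leaving the tree is A–F (9); add A.
Step 4: cheapest edge leaving the tree is A–H (1); add H.
Step 5: cheapest edge leaving the tree is A–E (4); add E.
Step 6: cheapest edge leaving the tree is G–H (9); add G.
Step 7: cheapest edge leaving the tree is C–G (4); add C.
Vertex order: B, F, D, A, H, E, G, C. The 8th vertex is C.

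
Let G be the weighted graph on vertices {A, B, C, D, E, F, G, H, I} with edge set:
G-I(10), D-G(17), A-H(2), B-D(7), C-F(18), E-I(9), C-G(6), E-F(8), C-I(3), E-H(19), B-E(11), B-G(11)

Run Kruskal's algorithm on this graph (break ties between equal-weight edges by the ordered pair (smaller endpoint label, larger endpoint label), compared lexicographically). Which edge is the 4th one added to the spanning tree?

B-D

Kruskal's algorithm — process edges by increasing weight (ties by edge label):
A-H (2): add — endpoints in different components.
C-I (3): add — endpoints in different components.
C-G (6): add — endpoints in different components.
B-D (7): add — endpoints in different components.
E-F (8): add — endpoints in different components.
E-I (9): add — endpoints in different components.
G-I (10): skip — G and I already connected.
B-E (11): add — endpoints in different components.
B-G (11): skip — B and G already connected.
D-G (17): skip — D and G already connected.
C-F (18): skip — C and F already connected.
E-H (19): add — endpoints in different components.
The 4th edge added is B-D.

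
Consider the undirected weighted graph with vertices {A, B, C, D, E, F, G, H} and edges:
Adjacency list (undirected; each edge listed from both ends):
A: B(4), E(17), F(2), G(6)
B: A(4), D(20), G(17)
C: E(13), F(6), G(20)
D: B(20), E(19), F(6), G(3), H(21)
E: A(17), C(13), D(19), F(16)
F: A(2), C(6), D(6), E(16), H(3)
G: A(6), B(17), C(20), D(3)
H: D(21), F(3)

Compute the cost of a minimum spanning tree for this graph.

37

Kruskal: consider edges lightest-first.
A F (2): add — endpoints in different components.
D G (3): add — endpoints in different components.
F H (3): add — endpoints in different components.
A B (4): add — endpoints in different components.
A G (6): add — endpoints in different components.
C F (6): add — endpoints in different components.
D F (6): skip — D and F already connected.
C E (13): add — endpoints in different components.
MST edges: A F, D G, F H, A B, A G, C F, C E; total weight 2+3+3+4+6+6+13 = 37.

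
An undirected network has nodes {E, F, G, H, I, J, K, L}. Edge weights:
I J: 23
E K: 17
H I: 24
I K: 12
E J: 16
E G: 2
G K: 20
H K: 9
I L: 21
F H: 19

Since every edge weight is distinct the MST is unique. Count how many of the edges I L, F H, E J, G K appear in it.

3

Kruskal's algorithm — process edges by increasing weight (ties by edge label):
E G (2): add — endpoints in different components.
H K (9): add — endpoints in different components.
I K (12): add — endpoints in different components.
E J (16): add — endpoints in different components.
E K (17): add — endpoints in different components.
F H (19): add — endpoints in different components.
G K (20): skip — G and K already connected.
I L (21): add — endpoints in different components.
MST edge set: {E G, H K, I K, E J, E K, F H, I L}.
Of the listed edges, {I L, F H, E J} are in the MST → 3.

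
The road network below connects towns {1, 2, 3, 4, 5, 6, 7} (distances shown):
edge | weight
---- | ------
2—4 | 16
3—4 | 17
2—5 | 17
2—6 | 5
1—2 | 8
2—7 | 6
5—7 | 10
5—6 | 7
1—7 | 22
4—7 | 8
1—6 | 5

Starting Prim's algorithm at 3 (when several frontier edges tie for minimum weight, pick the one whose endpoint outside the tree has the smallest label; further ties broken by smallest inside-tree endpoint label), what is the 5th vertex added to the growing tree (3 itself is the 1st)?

6

Prim's algorithm from 3:
Step 1: frontier [3—4 17] → take 3—4 (17); add 4.
Step 2: frontier [4—7 8, 2—4 16] → take 4—7 (8); add 7.
Step 3: frontier [2—4 16, 2—7 6, 5—7 10, 1—7 22] → take 2—7 (6); add 2.
Step 4: frontier [2—6 5, 1—2 8, 2—5 17, 5—7 10, 1—7 22] → take 2—6 (5); add 6.
Step 5: frontier [1—2 8, 2—5 17, 1—6 5, 5—6 7, 5—7 10, 1—7 22] → take 1—6 (5); add 1.
Step 6: frontier [2—5 17, 5—6 7, 5—7 10] → take 5—6 (7); add 5.
Vertex order: 3, 4, 7, 2, 6, 1, 5. The 5th vertex is 6.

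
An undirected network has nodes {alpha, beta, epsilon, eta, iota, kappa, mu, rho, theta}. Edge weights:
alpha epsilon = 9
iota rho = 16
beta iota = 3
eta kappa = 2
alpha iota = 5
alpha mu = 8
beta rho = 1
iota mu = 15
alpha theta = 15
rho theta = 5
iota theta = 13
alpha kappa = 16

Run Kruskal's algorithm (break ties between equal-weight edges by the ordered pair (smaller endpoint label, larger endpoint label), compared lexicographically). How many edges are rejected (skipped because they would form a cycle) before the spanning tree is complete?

Sort edges by weight, then run Kruskal:
beta rho (1): add — endpoints in different components.
eta kappa (2): add — endpoints in different components.
beta iota (3): add — endpoints in different components.
alpha iota (5): add — endpoints in different components.
rho theta (5): add — endpoints in different components.
alpha mu (8): add — endpoints in different components.
alpha epsilon (9): add — endpoints in different components.
iota theta (13): skip — iota and theta already connected.
alpha theta (15): skip — alpha and theta already connected.
iota mu (15): skip — iota and mu already connected.
alpha kappa (16): add — endpoints in different components.
Edges rejected before the tree was complete: 3.

3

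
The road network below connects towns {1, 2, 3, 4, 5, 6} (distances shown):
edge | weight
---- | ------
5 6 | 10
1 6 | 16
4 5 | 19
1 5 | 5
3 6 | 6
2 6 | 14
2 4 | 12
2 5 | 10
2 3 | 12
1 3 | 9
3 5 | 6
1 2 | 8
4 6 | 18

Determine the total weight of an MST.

37

Prim's algorithm from 6:
Step 1: frontier [3 6 6, 5 6 10, 2 6 14, 1 6 16, 4 6 18] → take 3 6 (6); add 3.
Step 2: frontier [3 5 6, 1 3 9, 2 3 12, 5 6 10, 2 6 14, 1 6 16, 4 6 18] → take 3 5 (6); add 5.
Step 3: frontier [1 3 9, 2 3 12, 1 5 5, 2 5 10, 4 5 19, 2 6 14, 1 6 16, 4 6 18] → take 1 5 (5); add 1.
Step 4: frontier [1 2 8, 2 3 12, 2 5 10, 4 5 19, 2 6 14, 4 6 18] → take 1 2 (8); add 2.
Step 5: frontier [2 4 12, 4 5 19, 4 6 18] → take 2 4 (12); add 4.
MST edges: 3 6, 3 5, 1 5, 1 2, 2 4; total weight 6+6+5+8+12 = 37.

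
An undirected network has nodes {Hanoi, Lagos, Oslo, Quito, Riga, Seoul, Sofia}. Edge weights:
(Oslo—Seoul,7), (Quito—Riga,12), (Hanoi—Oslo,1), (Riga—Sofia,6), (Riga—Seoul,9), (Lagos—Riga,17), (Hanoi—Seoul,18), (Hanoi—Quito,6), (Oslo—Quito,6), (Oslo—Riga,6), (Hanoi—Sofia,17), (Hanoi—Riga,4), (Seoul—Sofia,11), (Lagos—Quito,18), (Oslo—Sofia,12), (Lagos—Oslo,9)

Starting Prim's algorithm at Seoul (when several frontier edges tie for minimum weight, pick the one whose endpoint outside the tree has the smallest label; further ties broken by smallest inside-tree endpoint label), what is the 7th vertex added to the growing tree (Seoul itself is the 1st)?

Prim's algorithm from Seoul:
Step 1: cheapest edge leaving the tree is Oslo—Seoul (7); add Oslo.
Step 2: cheapest edge leaving the tree is Hanoi—Oslo (1); add Hanoi.
Step 3: cheapest edge leaving the tree is Hanoi—Riga (4); add Riga.
Step 4: cheapest edge leaving the tree is Hanoi—Quito (6); add Quito.
Step 5: cheapest edge leaving the tree is Riga—Sofia (6); add Sofia.
Step 6: cheapest edge leaving the tree is Lagos—Oslo (9); add Lagos.
Vertex order: Seoul, Oslo, Hanoi, Riga, Quito, Sofia, Lagos. The 7th vertex is Lagos.

Lagos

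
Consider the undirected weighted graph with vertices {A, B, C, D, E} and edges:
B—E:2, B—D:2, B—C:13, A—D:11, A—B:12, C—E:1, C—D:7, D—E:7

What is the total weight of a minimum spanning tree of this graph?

16

Sort edges by weight, then run Kruskal:
C—E (1): add. Components now {A} {B} {C,E} {D}
B—D (2): add. Components now {A} {B,D} {C,E}
B—E (2): add. Components now {A} {B,C,D,E}
C—D (7): skip — C and D already connected.
D—E (7): skip — D and E already connected.
A—D (11): add. Components now {A,B,C,D,E}
MST edges: C—E, B—D, B—E, A—D; total weight 1+2+2+11 = 16.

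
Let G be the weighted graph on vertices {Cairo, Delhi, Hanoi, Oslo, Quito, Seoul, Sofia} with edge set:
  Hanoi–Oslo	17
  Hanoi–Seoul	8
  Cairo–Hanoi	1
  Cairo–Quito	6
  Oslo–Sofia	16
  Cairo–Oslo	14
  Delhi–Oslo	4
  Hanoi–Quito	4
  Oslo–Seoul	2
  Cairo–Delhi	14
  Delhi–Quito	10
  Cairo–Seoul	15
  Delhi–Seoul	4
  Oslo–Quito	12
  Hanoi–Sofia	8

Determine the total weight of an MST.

Kruskal's algorithm — process edges by increasing weight (ties by edge label):
Cairo–Hanoi (1): add — endpoints in different components.
Oslo–Seoul (2): add — endpoints in different components.
Delhi–Oslo (4): add — endpoints in different components.
Delhi–Seoul (4): skip — Seoul and Delhi already connected.
Hanoi–Quito (4): add — endpoints in different components.
Cairo–Quito (6): skip — Quito and Cairo already connected.
Hanoi–Seoul (8): add — endpoints in different components.
Hanoi–Sofia (8): add — endpoints in different components.
MST edges: Cairo–Hanoi, Oslo–Seoul, Delhi–Oslo, Hanoi–Quito, Hanoi–Seoul, Hanoi–Sofia; total weight 1+2+4+4+8+8 = 27.

27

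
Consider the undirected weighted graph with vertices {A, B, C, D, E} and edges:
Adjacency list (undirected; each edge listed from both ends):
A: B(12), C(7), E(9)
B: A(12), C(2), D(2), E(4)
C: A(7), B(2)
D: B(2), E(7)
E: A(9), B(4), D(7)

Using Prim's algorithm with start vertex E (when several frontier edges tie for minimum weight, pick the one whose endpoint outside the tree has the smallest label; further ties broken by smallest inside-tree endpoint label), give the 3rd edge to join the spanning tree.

B-D

Grow the tree from E using Prim:
Step 1: frontier [B–E 4, D–E 7, A–E 9] → take B–E (4); add B.
Step 2: frontier [B–C 2, B–D 2, A–B 12, D–E 7, A–E 9] → take B–C (2); add C.
Step 3: frontier [B–D 2, A–B 12, A–C 7, D–E 7, A–E 9] → take B–D (2); add D.
Step 4: frontier [A–B 12, A–C 7, A–E 9] → take A–C (7); add A.
The 3rd edge added is B–D.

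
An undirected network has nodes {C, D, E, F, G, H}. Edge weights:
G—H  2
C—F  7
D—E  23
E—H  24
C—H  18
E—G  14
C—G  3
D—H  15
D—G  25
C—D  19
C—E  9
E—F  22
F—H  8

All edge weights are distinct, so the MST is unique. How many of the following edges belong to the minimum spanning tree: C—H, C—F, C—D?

Kruskal's algorithm — process edges by increasing weight (ties by edge label):
G—H (2): add. Components now {C} {D} {E} {F} {G,H}
C—G (3): add. Components now {C,G,H} {D} {E} {F}
C—F (7): add. Components now {C,F,G,H} {D} {E}
F—H (8): skip — F and H already connected.
C—E (9): add. Components now {C,E,F,G,H} {D}
E—G (14): skip — E and G already connected.
D—H (15): add. Components now {C,D,E,F,G,H}
MST edge set: {G—H, C—G, C—F, C—E, D—H}.
Of the listed edges, {C—F} are in the MST → 1.

1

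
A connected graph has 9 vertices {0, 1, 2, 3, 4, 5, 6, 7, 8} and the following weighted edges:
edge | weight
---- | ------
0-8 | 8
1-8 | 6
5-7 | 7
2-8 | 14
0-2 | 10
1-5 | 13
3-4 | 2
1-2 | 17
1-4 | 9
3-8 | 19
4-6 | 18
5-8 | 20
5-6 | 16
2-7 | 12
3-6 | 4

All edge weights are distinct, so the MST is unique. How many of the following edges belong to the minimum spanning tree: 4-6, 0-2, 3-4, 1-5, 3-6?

Kruskal: consider edges lightest-first.
3-4 (2): add — endpoints in different components.
3-6 (4): add — endpoints in different components.
1-8 (6): add — endpoints in different components.
5-7 (7): add — endpoints in different components.
0-8 (8): add — endpoints in different components.
1-4 (9): add — endpoints in different components.
0-2 (10): add — endpoints in different components.
2-7 (12): add — endpoints in different components.
MST edge set: {3-4, 3-6, 1-8, 5-7, 0-8, 1-4, 0-2, 2-7}.
Of the listed edges, {0-2, 3-4, 3-6} are in the MST → 3.

3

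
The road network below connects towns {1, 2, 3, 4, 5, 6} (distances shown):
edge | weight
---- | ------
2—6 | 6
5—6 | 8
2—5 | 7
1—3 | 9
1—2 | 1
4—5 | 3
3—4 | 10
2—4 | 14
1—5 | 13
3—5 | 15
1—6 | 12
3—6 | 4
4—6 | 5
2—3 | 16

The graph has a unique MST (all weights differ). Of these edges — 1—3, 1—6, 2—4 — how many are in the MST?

Kruskal's algorithm — process edges by increasing weight (ties by edge label):
1—2 (1): add — endpoints in different components.
4—5 (3): add — endpoints in different components.
3—6 (4): add — endpoints in different components.
4—6 (5): add — endpoints in different components.
2—6 (6): add — endpoints in different components.
MST edge set: {1—2, 4—5, 3—6, 4—6, 2—6}.
Of the listed edges, {} are in the MST → 0.

0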